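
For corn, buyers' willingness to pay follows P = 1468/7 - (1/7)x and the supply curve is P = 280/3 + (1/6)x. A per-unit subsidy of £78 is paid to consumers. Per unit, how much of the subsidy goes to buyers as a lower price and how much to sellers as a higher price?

Buyers gain £36 per unit; sellers gain £42 per unit

Pre-subsidy: 1468/7 - (1/7)x = 280/3 + (1/6)x gives x* = 376 and P* = 156.
With the rebate, buyers effectively pay Pb = Ps − 78, where Ps is the price sellers receive.
On the curves, Pb = 1468/7 - (1/7)x and Ps = 280/3 + (1/6)x; the wedge Ps − Pb = 78 gives 280/3 + (1/6)x − (1468/7 - (1/7)x) = 78, so x' = 628.
Then Pb = 1468/7 − (1/7)·628 = 120 and Ps = 280/3 + (1/6)·628 = 198.
Buyers' price falls by P* − Pb = 156 − 120 = 36; sellers' price rises by Ps − P* = 198 − 156 = 42.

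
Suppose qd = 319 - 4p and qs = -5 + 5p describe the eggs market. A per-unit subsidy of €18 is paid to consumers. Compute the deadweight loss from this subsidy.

Pre-subsidy: 319 - 4p = -5 + 5p gives p* = 36, q* = 175.
With the rebate, buyers effectively pay pb = ps − 18, where ps is the price sellers receive.
Demand in terms of ps becomes qd = 319 − 4(ps − 18) = 391 - 4ps. Setting this equal to supply: 391 - 4ps = -5 + 5ps, so ps = 44.
Buyers pay pb = 44 − 18 = 26; q' = -5 + 5·44 = 215.
The subsidy expands output by 215 − 175 = 40 past the efficient level; on those units the gap between marginal cost and willingness to pay runs from 0 up to 18.
DWL = ½ × 18 × 40 = 360.

Deadweight loss = €360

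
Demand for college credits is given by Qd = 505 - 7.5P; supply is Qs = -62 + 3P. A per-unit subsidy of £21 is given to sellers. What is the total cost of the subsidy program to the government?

Pre-subsidy: 505 - 7.5P = -62 + 3P gives P* = 54, Q* = 100.
With the subsidy, sellers receive Ps = Pb + 21 for each unit, where Pb is the price buyers pay.
Supply in terms of Pb becomes Qs = -62 + 3(Pb + 21) = 1 + 3Pb. Setting this equal to demand: 505 - 7.5Pb = 1 + 3Pb, so Pb = 48.
Sellers receive Ps = 48 + 21 = 69; Q' = 505 − 7.5·48 = 145.
Government outlay = subsidy × quantity = 21 × 145 = 3045.

Government cost = £3045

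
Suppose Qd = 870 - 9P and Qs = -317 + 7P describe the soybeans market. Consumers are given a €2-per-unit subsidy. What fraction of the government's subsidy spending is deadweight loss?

Pre-subsidy: 870 - 9P = -317 + 7P gives P* = 74.1875, Q* = 202.3125.
With the rebate, buyers effectively pay Pb = Ps − 2, where Ps is the price sellers receive.
Demand in terms of Ps becomes Qd = 870 − 9(Ps − 2) = 888 - 9Ps. Setting this equal to supply: 888 - 9Ps = -317 + 7Ps, so Ps = 75.3125.
Buyers pay Pb = 75.3125 − 2 = 73.3125; Q' = -317 + 7·75.3125 = 210.1875.
ΔCS = ½(202.3125 + 210.1875)(74.1875 − 73.3125) = 180.46875; ΔPS = ½(202.3125 + 210.1875)(75.3125 − 74.1875) = 232.03125.
Government spending = 2 × 210.1875 = 420.375.
DWL = ½ × 2 × (210.1875 − 202.3125) = 7.875; fraction = 7.875 / 420.375 = 21/1121.

DWL / government spending = 21/1121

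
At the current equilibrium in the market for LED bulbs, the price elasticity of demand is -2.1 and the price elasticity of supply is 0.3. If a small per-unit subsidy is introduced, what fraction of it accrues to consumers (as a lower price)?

Consumer share = 0.125

For a small subsidy around the equilibrium, the benefit split depends on the relative slopes, which at a point are proportional to the elasticities.
Buyer share = εs/(εs + |εd|) = 0.3/(0.3 + 2.1) = 0.125; seller share = |εd|/(εs + |εd|) = 0.875.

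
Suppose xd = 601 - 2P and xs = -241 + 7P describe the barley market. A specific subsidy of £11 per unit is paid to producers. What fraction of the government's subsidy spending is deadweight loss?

Pre-subsidy: 601 - 2P = -241 + 7P gives P* = 842/9, x* = 3725/9.
With the subsidy, sellers receive Ps = Pb + 11 for each unit, where Pb is the price buyers pay.
Supply in terms of Pb becomes xs = -241 + 7(Pb + 11) = -164 + 7Pb. Setting this equal to demand: 601 - 2Pb = -164 + 7Pb, so Pb = 85.
Sellers receive Ps = 85 + 11 = 96; x' = 601 − 2·85 = 431.
ΔCS = ½(3725/9 + 431)(842/9 − 85) = 292754/81; ΔPS = ½(3725/9 + 431)(96 − 842/9) = 83644/81.
Government spending = 11 × 431 = 4741.
DWL = ½ × 11 × (431 − 3725/9) = 847/9; fraction = (847/9) / 4741 = 77/3879.

DWL / government spending = 77/3879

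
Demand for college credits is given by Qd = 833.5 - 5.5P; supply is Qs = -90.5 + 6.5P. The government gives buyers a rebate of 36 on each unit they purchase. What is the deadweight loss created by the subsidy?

Pre-subsidy: 833.5 - 5.5P = -90.5 + 6.5P gives P* = 77, Q* = 410.
With the rebate, buyers effectively pay Pb = Ps − 36, where Ps is the price sellers receive.
Demand in terms of Ps becomes Qd = 833.5 − 5.5(Ps − 36) = 1031.5 - 5.5Ps. Setting this equal to supply: 1031.5 - 5.5Ps = -90.5 + 6.5Ps, so Ps = 93.5.
Buyers pay Pb = 93.5 − 36 = 57.5; Q' = -90.5 + 6.5·93.5 = 517.25.
The subsidy expands output by 517.25 − 410 = 107.25 past the efficient level; on those units the gap between marginal cost and willingness to pay runs from 0 up to 36.
DWL = ½ × 36 × 107.25 = 1930.5.

Deadweight loss = 1930.5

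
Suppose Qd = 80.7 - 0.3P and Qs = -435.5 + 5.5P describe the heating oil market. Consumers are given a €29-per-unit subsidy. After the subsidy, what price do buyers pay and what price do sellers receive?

Buyers pay €61.5; sellers receive €90.5

Pre-subsidy: 80.7 - 0.3P = -435.5 + 5.5P gives P* = 89, Q* = 54.
With the rebate, buyers effectively pay Pb = Ps − 29, where Ps is the price sellers receive.
Demand in terms of Ps becomes Qd = 80.7 − 0.3(Ps − 29) = 89.4 - 0.3Ps. Setting this equal to supply: 89.4 - 0.3Ps = -435.5 + 5.5Ps, so Ps = 90.5.
Buyers pay Pb = 90.5 − 29 = 61.5; Q' = -435.5 + 5.5·90.5 = 62.25.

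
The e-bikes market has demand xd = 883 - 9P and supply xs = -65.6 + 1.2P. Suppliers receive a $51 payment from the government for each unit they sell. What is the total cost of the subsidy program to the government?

Government cost = $5100

Pre-subsidy: 883 - 9P = -65.6 + 1.2P gives P* = 93, x* = 46.
With the subsidy, sellers receive Ps = Pb + 51 for each unit, where Pb is the price buyers pay.
Supply in terms of Pb becomes xs = -65.6 + 1.2(Pb + 51) = -4.4 + 1.2Pb. Setting this equal to demand: 883 - 9Pb = -4.4 + 1.2Pb, so Pb = 87.
Sellers receive Ps = 87 + 51 = 138; x' = 883 − 9·87 = 100.
Government outlay = subsidy × quantity = 51 × 100 = 5100.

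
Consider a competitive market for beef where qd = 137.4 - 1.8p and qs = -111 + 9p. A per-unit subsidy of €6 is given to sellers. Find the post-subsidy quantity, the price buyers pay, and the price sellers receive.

Pre-subsidy: 137.4 - 1.8p = -111 + 9p gives p* = 23, q* = 96.
With the subsidy, sellers receive ps = pb + 6 for each unit, where pb is the price buyers pay.
Supply in terms of pb becomes qs = -111 + 9(pb + 6) = -57 + 9pb. Setting this equal to demand: 137.4 - 1.8pb = -57 + 9pb, so pb = 18.
Sellers receive ps = 18 + 6 = 24; q' = 137.4 − 1.8·18 = 105.

q' = 105; buyers pay €18; sellers receive €24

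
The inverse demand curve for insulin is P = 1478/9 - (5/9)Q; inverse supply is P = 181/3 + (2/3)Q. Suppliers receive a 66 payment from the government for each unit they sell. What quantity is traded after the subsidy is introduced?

Pre-subsidy: 1478/9 - (5/9)Q = 181/3 + (2/3)Q gives Q* = 85 and P* = 117.
With the subsidy, sellers receive Ps = Pb + 66 for each unit, where Pb is the price buyers pay.
On the curves, Pb = 1478/9 - (5/9)Q and Ps = 181/3 + (2/3)Q; the wedge Ps − Pb = 66 gives 181/3 + (2/3)Q − (1478/9 - (5/9)Q) = 66, so Q' = 139.
Then Pb = 1478/9 − (5/9)·139 = 87 and Ps = 181/3 + (2/3)·139 = 153.

Q' = 139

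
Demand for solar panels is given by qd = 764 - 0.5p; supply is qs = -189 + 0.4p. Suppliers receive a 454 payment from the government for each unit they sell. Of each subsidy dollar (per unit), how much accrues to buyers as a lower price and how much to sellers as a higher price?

Pre-subsidy: 764 - 0.5p = -189 + 0.4p gives p* = 9530/9, q* = 2111/9.
With the subsidy, sellers receive ps = pb + 454 for each unit, where pb is the price buyers pay.
Supply in terms of pb becomes qs = -189 + 0.4(pb + 454) = -7.4 + 0.4pb. Setting this equal to demand: 764 - 0.5pb = -7.4 + 0.4pb, so pb = 7714/9.
Sellers receive ps = 7714/9 + 454 = 11800/9; q' = 764 − 0.5·(7714/9) = 3019/9.
Buyers' price falls by p* − pb = 9530/9 − 7714/9 = 1816/9; sellers' price rises by ps − p* = 11800/9 − 9530/9 = 2270/9.

Buyers gain 1816/9 per unit; sellers gain 2270/9 per unit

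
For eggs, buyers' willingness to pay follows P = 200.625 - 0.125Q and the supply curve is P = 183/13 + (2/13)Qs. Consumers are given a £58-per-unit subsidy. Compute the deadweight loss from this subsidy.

Deadweight loss = £6032

Pre-subsidy: 200.625 - 0.125Q = 183/13 + (2/13)Q gives Q* = 669 and P* = 117.
With the rebate, buyers effectively pay Pb = Ps − 58, where Ps is the price sellers receive.
On the curves, Pb = 200.625 - 0.125Q and Ps = 183/13 + (2/13)Q; the wedge Ps − Pb = 58 gives 183/13 + (2/13)Q − (200.625 - 0.125Q) = 58, so Q' = 877.
Then Pb = 200.625 − 0.125·877 = 91 and Ps = 183/13 + (2/13)·877 = 149.
The subsidy expands output by 877 − 669 = 208 past the efficient level; on those units the gap between marginal cost and willingness to pay runs from 0 up to 58.
DWL = ½ × 58 × 208 = 6032.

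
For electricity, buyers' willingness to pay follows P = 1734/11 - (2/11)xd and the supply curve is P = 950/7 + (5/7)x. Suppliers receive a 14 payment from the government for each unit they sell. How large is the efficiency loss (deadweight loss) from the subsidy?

Pre-subsidy: 1734/11 - (2/11)x = 950/7 + (5/7)x gives x* = 1688/69 and P* = 10570/69.
With the subsidy, sellers receive Ps = Pb + 14 for each unit, where Pb is the price buyers pay.
On the curves, Pb = 1734/11 - (2/11)x and Ps = 950/7 + (5/7)x; the wedge Ps − Pb = 14 gives 950/7 + (5/7)x − (1734/11 - (2/11)x) = 14, so x' = 922/23.
Then Pb = 1734/11 − (2/11)·(922/23) = 3458/23 and Ps = 950/7 + (5/7)·(922/23) = 3780/23.
The subsidy expands output by 922/23 − 1688/69 = 1078/69 past the efficient level; on those units the gap between marginal cost and willingness to pay runs from 0 up to 14.
DWL = ½ × 14 × 1078/69 = 7546/69.

Deadweight loss = 7546/69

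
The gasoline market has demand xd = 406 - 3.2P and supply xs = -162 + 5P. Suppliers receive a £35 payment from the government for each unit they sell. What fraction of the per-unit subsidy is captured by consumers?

Consumer share = 25/41

Pre-subsidy: 406 - 3.2P = -162 + 5P gives P* = 2840/41, x* = 7558/41.
With the subsidy, sellers receive Ps = Pb + 35 for each unit, where Pb is the price buyers pay.
Supply in terms of Pb becomes xs = -162 + 5(Pb + 35) = 13 + 5Pb. Setting this equal to demand: 406 - 3.2Pb = 13 + 5Pb, so Pb = 1965/41.
Sellers receive Ps = 1965/41 + 35 = 3400/41; x' = 406 − 3.2·(1965/41) = 10358/41.
Buyers' price falls by P* − Pb = 2840/41 − 1965/41 = 875/41; sellers' price rises by Ps − P* = 3400/41 − 2840/41 = 560/41.
So consumers capture (875/41)/35 = 25/41 of each unit of subsidy.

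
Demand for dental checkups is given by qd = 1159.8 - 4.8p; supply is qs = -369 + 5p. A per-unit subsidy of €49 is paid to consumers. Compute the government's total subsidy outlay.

Government cost = €26019

Pre-subsidy: 1159.8 - 4.8p = -369 + 5p gives p* = 156, q* = 411.
With the rebate, buyers effectively pay pb = ps − 49, where ps is the price sellers receive.
Demand in terms of ps becomes qd = 1159.8 − 4.8(ps − 49) = 1395 - 4.8ps. Setting this equal to supply: 1395 - 4.8ps = -369 + 5ps, so ps = 180.
Buyers pay pb = 180 − 49 = 131; q' = -369 + 5·180 = 531.
Government outlay = subsidy × quantity = 49 × 531 = 26019.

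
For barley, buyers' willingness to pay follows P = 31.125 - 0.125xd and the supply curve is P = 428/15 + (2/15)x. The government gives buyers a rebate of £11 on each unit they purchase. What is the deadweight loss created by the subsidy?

Pre-subsidy: 31.125 - 0.125x = 428/15 + (2/15)x gives x* = 311/31 and P* = 926/31.
With the rebate, buyers effectively pay Pb = Ps − 11, where Ps is the price sellers receive.
On the curves, Pb = 31.125 - 0.125x and Ps = 428/15 + (2/15)x; the wedge Ps − Pb = 11 gives 428/15 + (2/15)x − (31.125 - 0.125x) = 11, so x' = 1631/31.
Then Pb = 31.125 − 0.125·(1631/31) = 761/31 and Ps = 428/15 + (2/15)·(1631/31) = 1102/31.
The subsidy expands output by 1631/31 − 311/31 = 1320/31 past the efficient level; on those units the gap between marginal cost and willingness to pay runs from 0 up to 11.
DWL = ½ × 11 × 1320/31 = 7260/31.

Deadweight loss = 7260/31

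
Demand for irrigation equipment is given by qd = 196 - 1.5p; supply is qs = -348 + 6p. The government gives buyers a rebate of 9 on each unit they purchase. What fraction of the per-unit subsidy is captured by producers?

Pre-subsidy: 196 - 1.5p = -348 + 6p gives p* = 1088/15, q* = 87.2.
With the rebate, buyers effectively pay pb = ps − 9, where ps is the price sellers receive.
Demand in terms of ps becomes qd = 196 − 1.5(ps − 9) = 209.5 - 1.5ps. Setting this equal to supply: 209.5 - 1.5ps = -348 + 6ps, so ps = 223/3.
Buyers pay pb = 223/3 − 9 = 196/3; q' = -348 + 6·(223/3) = 98.
Buyers' price falls by p* − pb = 1088/15 − 196/3 = 7.2; sellers' price rises by ps − p* = 223/3 − 1088/15 = 1.8.
So producers capture 1.8/9 = 0.2 of each unit of subsidy.

Producer share = 0.2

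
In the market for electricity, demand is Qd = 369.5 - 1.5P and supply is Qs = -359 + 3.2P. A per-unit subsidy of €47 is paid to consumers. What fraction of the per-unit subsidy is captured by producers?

Pre-subsidy: 369.5 - 1.5P = -359 + 3.2P gives P* = 155, Q* = 137.
With the rebate, buyers effectively pay Pb = Ps − 47, where Ps is the price sellers receive.
Demand in terms of Ps becomes Qd = 369.5 − 1.5(Ps − 47) = 440 - 1.5Ps. Setting this equal to supply: 440 - 1.5Ps = -359 + 3.2Ps, so Ps = 170.
Buyers pay Pb = 170 − 47 = 123; Q' = -359 + 3.2·170 = 185.
Buyers' price falls by P* − Pb = 155 − 123 = 32; sellers' price rises by Ps − P* = 170 − 155 = 15.
So producers capture 15/47 = 15/47 of each unit of subsidy.

Producer share = 15/47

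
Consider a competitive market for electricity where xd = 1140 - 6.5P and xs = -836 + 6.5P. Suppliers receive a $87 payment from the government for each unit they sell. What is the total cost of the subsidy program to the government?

Government cost = $37823.25

Pre-subsidy: 1140 - 6.5P = -836 + 6.5P gives P* = 152, x* = 152.
With the subsidy, sellers receive Ps = Pb + 87 for each unit, where Pb is the price buyers pay.
Supply in terms of Pb becomes xs = -836 + 6.5(Pb + 87) = -270.5 + 6.5Pb. Setting this equal to demand: 1140 - 6.5Pb = -270.5 + 6.5Pb, so Pb = 108.5.
Sellers receive Ps = 108.5 + 87 = 195.5; x' = 1140 − 6.5·108.5 = 434.75.
Government outlay = subsidy × quantity = 87 × 434.75 = 37823.25.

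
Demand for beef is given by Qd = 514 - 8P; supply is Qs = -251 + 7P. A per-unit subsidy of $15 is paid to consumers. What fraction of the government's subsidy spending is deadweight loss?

DWL / government spending = 14/81

Pre-subsidy: 514 - 8P = -251 + 7P gives P* = 51, Q* = 106.
With the rebate, buyers effectively pay Pb = Ps − 15, where Ps is the price sellers receive.
Demand in terms of Ps becomes Qd = 514 − 8(Ps − 15) = 634 - 8Ps. Setting this equal to supply: 634 - 8Ps = -251 + 7Ps, so Ps = 59.
Buyers pay Pb = 59 − 15 = 44; Q' = -251 + 7·59 = 162.
ΔCS = ½(106 + 162)(51 − 44) = 938; ΔPS = ½(106 + 162)(59 − 51) = 1072.
Government spending = 15 × 162 = 2430.
DWL = ½ × 15 × (162 − 106) = 420; fraction = 420 / 2430 = 14/81.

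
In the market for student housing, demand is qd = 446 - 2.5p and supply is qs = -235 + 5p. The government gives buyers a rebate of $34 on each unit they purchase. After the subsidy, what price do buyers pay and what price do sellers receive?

Pre-subsidy: 446 - 2.5p = -235 + 5p gives p* = 90.8, q* = 219.
With the rebate, buyers effectively pay pb = ps − 34, where ps is the price sellers receive.
Demand in terms of ps becomes qd = 446 − 2.5(ps − 34) = 531 - 2.5ps. Setting this equal to supply: 531 - 2.5ps = -235 + 5ps, so ps = 1532/15.
Buyers pay pb = 1532/15 − 34 = 1022/15; q' = -235 + 5·(1532/15) = 827/3.

Buyers pay 1022/15; sellers receive 1532/15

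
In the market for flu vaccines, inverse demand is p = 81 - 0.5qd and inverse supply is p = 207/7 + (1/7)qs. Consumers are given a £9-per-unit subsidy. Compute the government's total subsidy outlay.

Pre-subsidy: 81 - 0.5q = 207/7 + (1/7)q gives q* = 80 and p* = 41.
With the rebate, buyers effectively pay pb = ps − 9, where ps is the price sellers receive.
On the curves, pb = 81 - 0.5q and ps = 207/7 + (1/7)q; the wedge ps − pb = 9 gives 207/7 + (1/7)q − (81 - 0.5q) = 9, so q' = 94.
Then pb = 81 − 0.5·94 = 34 and ps = 207/7 + (1/7)·94 = 43.
Government outlay = subsidy × quantity = 9 × 94 = 846.

Government cost = £846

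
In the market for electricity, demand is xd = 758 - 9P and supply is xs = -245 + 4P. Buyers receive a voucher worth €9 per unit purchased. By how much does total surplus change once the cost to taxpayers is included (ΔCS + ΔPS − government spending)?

Net change in total surplus = -1458/13

Pre-subsidy: 758 - 9P = -245 + 4P gives P* = 1003/13, x* = 827/13.
With the rebate, buyers effectively pay Pb = Ps − 9, where Ps is the price sellers receive.
Demand in terms of Ps becomes xd = 758 − 9(Ps − 9) = 839 - 9Ps. Setting this equal to supply: 839 - 9Ps = -245 + 4Ps, so Ps = 1084/13.
Buyers pay Pb = 1084/13 − 9 = 967/13; x' = -245 + 4·(1084/13) = 1151/13.
ΔCS = ½(827/13 + 1151/13)(1003/13 − 967/13) = 35604/169; ΔPS = ½(827/13 + 1151/13)(1084/13 − 1003/13) = 80109/169.
Government spending = 9 × 1151/13 = 10359/13.
Net change = 35604/169 + 80109/169 − 10359/13 = -1458/13. The loss equals the DWL triangle ½·9·324/13.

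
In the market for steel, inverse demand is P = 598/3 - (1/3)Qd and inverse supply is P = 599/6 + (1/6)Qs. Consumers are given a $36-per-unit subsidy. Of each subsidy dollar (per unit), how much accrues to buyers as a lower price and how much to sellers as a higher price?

Buyers gain $24 per unit; sellers gain $12 per unit

Pre-subsidy: 598/3 - (1/3)Q = 599/6 + (1/6)Q gives Q* = 199 and P* = 133.
With the rebate, buyers effectively pay Pb = Ps − 36, where Ps is the price sellers receive.
On the curves, Pb = 598/3 - (1/3)Q and Ps = 599/6 + (1/6)Q; the wedge Ps − Pb = 36 gives 599/6 + (1/6)Q − (598/3 - (1/3)Q) = 36, so Q' = 271.
Then Pb = 598/3 − (1/3)·271 = 109 and Ps = 599/6 + (1/6)·271 = 145.
Buyers' price falls by P* − Pb = 133 − 109 = 24; sellers' price rises by Ps − P* = 145 − 133 = 12.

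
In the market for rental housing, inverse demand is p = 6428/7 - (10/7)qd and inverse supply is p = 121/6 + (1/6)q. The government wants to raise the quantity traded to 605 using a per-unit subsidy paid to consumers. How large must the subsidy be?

At q = 605, from the demand curve buyers pay pb = 6428/7 − (10/7)·605 = 54; from the supply curve sellers need ps = 121/6 + (1/6)·605 = 121.
The subsidy must fill the gap: s = ps − pb = 121 − 54 = 67.

Required subsidy s = 67 per unit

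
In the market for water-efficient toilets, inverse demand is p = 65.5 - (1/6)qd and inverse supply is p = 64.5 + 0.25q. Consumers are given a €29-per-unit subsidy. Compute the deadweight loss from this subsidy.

Deadweight loss = €1009.2

Pre-subsidy: 65.5 - (1/6)q = 64.5 + 0.25q gives q* = 2.4 and p* = 65.1.
With the rebate, buyers effectively pay pb = ps − 29, where ps is the price sellers receive.
On the curves, pb = 65.5 - (1/6)q and ps = 64.5 + 0.25q; the wedge ps − pb = 29 gives 64.5 + 0.25q − (65.5 - (1/6)q) = 29, so q' = 72.
Then pb = 65.5 − (1/6)·72 = 53.5 and ps = 64.5 + 0.25·72 = 82.5.
The subsidy expands output by 72 − 2.4 = 69.6 past the efficient level; on those units the gap between marginal cost and willingness to pay runs from 0 up to 29.
DWL = ½ × 29 × 69.6 = 1009.2.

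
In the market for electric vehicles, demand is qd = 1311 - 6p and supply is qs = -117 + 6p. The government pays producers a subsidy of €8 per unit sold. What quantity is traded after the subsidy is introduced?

Pre-subsidy: 1311 - 6p = -117 + 6p gives p* = 119, q* = 597.
With the subsidy, sellers receive ps = pb + 8 for each unit, where pb is the price buyers pay.
Supply in terms of pb becomes qs = -117 + 6(pb + 8) = -69 + 6pb. Setting this equal to demand: 1311 - 6pb = -69 + 6pb, so pb = 115.
Sellers receive ps = 115 + 8 = 123; q' = 1311 − 6·115 = 621.

q' = 621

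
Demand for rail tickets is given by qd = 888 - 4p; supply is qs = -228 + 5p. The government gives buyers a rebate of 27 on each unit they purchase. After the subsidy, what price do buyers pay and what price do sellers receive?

Pre-subsidy: 888 - 4p = -228 + 5p gives p* = 124, q* = 392.
With the rebate, buyers effectively pay pb = ps − 27, where ps is the price sellers receive.
Demand in terms of ps becomes qd = 888 − 4(ps − 27) = 996 - 4ps. Setting this equal to supply: 996 - 4ps = -228 + 5ps, so ps = 136.
Buyers pay pb = 136 − 27 = 109; q' = -228 + 5·136 = 452.

Buyers pay 109; sellers receive 136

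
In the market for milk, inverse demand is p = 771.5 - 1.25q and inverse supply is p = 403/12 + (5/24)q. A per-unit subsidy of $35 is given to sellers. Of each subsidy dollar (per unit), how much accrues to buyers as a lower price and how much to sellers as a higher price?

Buyers gain $30 per unit; sellers gain $5 per unit

Pre-subsidy: 771.5 - 1.25q = 403/12 + (5/24)q gives q* = 506 and p* = 139.
With the subsidy, sellers receive ps = pb + 35 for each unit, where pb is the price buyers pay.
On the curves, pb = 771.5 - 1.25q and ps = 403/12 + (5/24)q; the wedge ps − pb = 35 gives 403/12 + (5/24)q − (771.5 - 1.25q) = 35, so q' = 530.
Then pb = 771.5 − 1.25·530 = 109 and ps = 403/12 + (5/24)·530 = 144.
Buyers' price falls by p* − pb = 139 − 109 = 30; sellers' price rises by ps − p* = 144 − 139 = 5.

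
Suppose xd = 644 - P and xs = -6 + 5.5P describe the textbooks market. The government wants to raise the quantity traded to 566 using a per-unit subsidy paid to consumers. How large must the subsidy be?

At x = 566, invert demand for the buyer price: Pb = (644 − 566)/1 = 78; invert supply for the seller price: Ps = (566 − (-6))/5.5 = 104.
The subsidy must fill the gap: s = Ps − Pb = 104 − 78 = 26.

Required subsidy s = 26 per unit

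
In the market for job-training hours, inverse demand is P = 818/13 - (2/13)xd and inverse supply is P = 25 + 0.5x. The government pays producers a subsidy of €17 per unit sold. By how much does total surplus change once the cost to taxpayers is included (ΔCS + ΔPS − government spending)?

Pre-subsidy: 818/13 - (2/13)x = 25 + 0.5x gives x* = 58 and P* = 54.
With the subsidy, sellers receive Ps = Pb + 17 for each unit, where Pb is the price buyers pay.
On the curves, Pb = 818/13 - (2/13)x and Ps = 25 + 0.5x; the wedge Ps − Pb = 17 gives 25 + 0.5x − (818/13 - (2/13)x) = 17, so x' = 84.
Then Pb = 818/13 − (2/13)·84 = 50 and Ps = 25 + 0.5·84 = 67.
ΔCS = ½(58 + 84)(54 − 50) = 284; ΔPS = ½(58 + 84)(67 − 54) = 923.
Government spending = 17 × 84 = 1428.
Net change = 284 + 923 − 1428 = -221. The loss equals the DWL triangle ½·17·26.

Net change in total surplus = -€221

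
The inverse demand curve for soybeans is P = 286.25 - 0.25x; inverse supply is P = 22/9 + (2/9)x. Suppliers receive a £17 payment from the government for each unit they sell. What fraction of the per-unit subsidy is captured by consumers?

Consumer share = 9/17

Pre-subsidy: 286.25 - 0.25x = 22/9 + (2/9)x gives x* = 601 and P* = 136.
With the subsidy, sellers receive Ps = Pb + 17 for each unit, where Pb is the price buyers pay.
On the curves, Pb = 286.25 - 0.25x and Ps = 22/9 + (2/9)x; the wedge Ps − Pb = 17 gives 22/9 + (2/9)x − (286.25 - 0.25x) = 17, so x' = 637.
Then Pb = 286.25 − 0.25·637 = 127 and Ps = 22/9 + (2/9)·637 = 144.
Buyers' price falls by P* − Pb = 136 − 127 = 9; sellers' price rises by Ps − P* = 144 − 136 = 8.
So consumers capture 9/17 = 9/17 of each unit of subsidy.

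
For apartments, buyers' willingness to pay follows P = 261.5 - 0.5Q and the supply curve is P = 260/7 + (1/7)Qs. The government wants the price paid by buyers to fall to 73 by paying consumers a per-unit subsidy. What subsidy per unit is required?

Required subsidy s = 18 per unit

At a buyer price of 73, quantity demanded is 523 − 2·73 = 377.
Sellers supply 377 only when they receive Ps = 260/7 + (1/7)·377 = 91.
s = Ps − Pb = 91 − 73 = 18.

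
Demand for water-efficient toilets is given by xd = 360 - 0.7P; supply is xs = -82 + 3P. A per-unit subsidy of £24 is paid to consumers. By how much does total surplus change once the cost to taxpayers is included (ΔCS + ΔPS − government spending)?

Pre-subsidy: 360 - 0.7P = -82 + 3P gives P* = 4420/37, x* = 10226/37.
With the rebate, buyers effectively pay Pb = Ps − 24, where Ps is the price sellers receive.
Demand in terms of Ps becomes xd = 360 − 0.7(Ps − 24) = 376.8 - 0.7Ps. Setting this equal to supply: 376.8 - 0.7Ps = -82 + 3Ps, so Ps = 124.
Buyers pay Pb = 124 − 24 = 100; x' = -82 + 3·124 = 290.
ΔCS = ½(10226/37 + 290)(4420/37 − 100) = 7544160/1369; ΔPS = ½(10226/37 + 290)(124 − 4420/37) = 1760304/1369.
Government spending = 24 × 290 = 6960.
Net change = 7544160/1369 + 1760304/1369 − 6960 = -6048/37. The loss equals the DWL triangle ½·24·504/37.

Net change in total surplus = -6048/37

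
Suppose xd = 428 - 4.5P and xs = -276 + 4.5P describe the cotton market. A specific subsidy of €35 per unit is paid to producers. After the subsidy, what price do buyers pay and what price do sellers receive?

Pre-subsidy: 428 - 4.5P = -276 + 4.5P gives P* = 704/9, x* = 76.
With the subsidy, sellers receive Ps = Pb + 35 for each unit, where Pb is the price buyers pay.
Supply in terms of Pb becomes xs = -276 + 4.5(Pb + 35) = -118.5 + 4.5Pb. Setting this equal to demand: 428 - 4.5Pb = -118.5 + 4.5Pb, so Pb = 1093/18.
Sellers receive Ps = 1093/18 + 35 = 1723/18; x' = 428 − 4.5·(1093/18) = 154.75.

Buyers pay 1093/18; sellers receive 1723/18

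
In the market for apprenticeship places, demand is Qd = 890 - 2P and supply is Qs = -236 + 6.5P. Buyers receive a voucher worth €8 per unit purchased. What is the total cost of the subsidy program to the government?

Pre-subsidy: 890 - 2P = -236 + 6.5P gives P* = 2252/17, Q* = 10626/17.
With the rebate, buyers effectively pay Pb = Ps − 8, where Ps is the price sellers receive.
Demand in terms of Ps becomes Qd = 890 − 2(Ps − 8) = 906 - 2Ps. Setting this equal to supply: 906 - 2Ps = -236 + 6.5Ps, so Ps = 2284/17.
Buyers pay Pb = 2284/17 − 8 = 2148/17; Q' = -236 + 6.5·(2284/17) = 10834/17.
Government outlay = subsidy × quantity = 8 × 10834/17 = 86672/17.

Government cost = 86672/17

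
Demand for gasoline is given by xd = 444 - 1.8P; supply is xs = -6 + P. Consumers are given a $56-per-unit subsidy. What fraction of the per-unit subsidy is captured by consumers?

Pre-subsidy: 444 - 1.8P = -6 + P gives P* = 1125/7, x* = 1083/7.
With the rebate, buyers effectively pay Pb = Ps − 56, where Ps is the price sellers receive.
Demand in terms of Ps becomes xd = 444 − 1.8(Ps − 56) = 544.8 - 1.8Ps. Setting this equal to supply: 544.8 - 1.8Ps = -6 + Ps, so Ps = 1377/7.
Buyers pay Pb = 1377/7 − 56 = 985/7; x' = -6 + 1·(1377/7) = 1335/7.
Buyers' price falls by P* − Pb = 1125/7 − 985/7 = 20; sellers' price rises by Ps − P* = 1377/7 − 1125/7 = 36.
So consumers capture 20/56 = 5/14 of each unit of subsidy.

Consumer share = 5/14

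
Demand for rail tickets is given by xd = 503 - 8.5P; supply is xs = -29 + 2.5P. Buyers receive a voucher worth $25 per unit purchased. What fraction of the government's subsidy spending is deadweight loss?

Pre-subsidy: 503 - 8.5P = -29 + 2.5P gives P* = 532/11, x* = 1011/11.
With the rebate, buyers effectively pay Pb = Ps − 25, where Ps is the price sellers receive.
Demand in terms of Ps becomes xd = 503 − 8.5(Ps − 25) = 715.5 - 8.5Ps. Setting this equal to supply: 715.5 - 8.5Ps = -29 + 2.5Ps, so Ps = 1489/22.
Buyers pay Pb = 1489/22 − 25 = 939/22; x' = -29 + 2.5·(1489/22) = 6169/44.
ΔCS = ½(1011/11 + 6169/44)(532/11 − 939/22) = 1276625/1936; ΔPS = ½(1011/11 + 6169/44)(1489/22 − 532/11) = 4340525/1936.
Government spending = 25 × 6169/44 = 154225/44.
DWL = ½ × 25 × (6169/44 − 1011/11) = 53125/88; fraction = (53125/88) / (154225/44) = 2125/12338.

DWL / government spending = 2125/12338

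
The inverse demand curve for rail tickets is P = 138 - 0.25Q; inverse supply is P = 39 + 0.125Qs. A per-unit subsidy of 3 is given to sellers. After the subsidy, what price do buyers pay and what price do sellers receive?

Pre-subsidy: 138 - 0.25Q = 39 + 0.125Q gives Q* = 264 and P* = 72.
With the subsidy, sellers receive Ps = Pb + 3 for each unit, where Pb is the price buyers pay.
On the curves, Pb = 138 - 0.25Q and Ps = 39 + 0.125Q; the wedge Ps − Pb = 3 gives 39 + 0.125Q − (138 - 0.25Q) = 3, so Q' = 272.
Then Pb = 138 − 0.25·272 = 70 and Ps = 39 + 0.125·272 = 73.

Buyers pay 70; sellers receive 73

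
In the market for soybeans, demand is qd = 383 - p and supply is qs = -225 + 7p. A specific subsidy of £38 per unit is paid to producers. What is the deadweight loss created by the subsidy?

Pre-subsidy: 383 - p = -225 + 7p gives p* = 76, q* = 307.
With the subsidy, sellers receive ps = pb + 38 for each unit, where pb is the price buyers pay.
Supply in terms of pb becomes qs = -225 + 7(pb + 38) = 41 + 7pb. Setting this equal to demand: 383 - pb = 41 + 7pb, so pb = 42.75.
Sellers receive ps = 42.75 + 38 = 80.75; q' = 383 − 1·42.75 = 340.25.
The subsidy expands output by 340.25 − 307 = 33.25 past the efficient level; on those units the gap between marginal cost and willingness to pay runs from 0 up to 38.
DWL = ½ × 38 × 33.25 = 631.75.

Deadweight loss = £631.75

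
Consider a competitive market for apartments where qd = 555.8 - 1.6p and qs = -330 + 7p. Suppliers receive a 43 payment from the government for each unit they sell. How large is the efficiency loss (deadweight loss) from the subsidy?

Pre-subsidy: 555.8 - 1.6p = -330 + 7p gives p* = 103, q* = 391.
With the subsidy, sellers receive ps = pb + 43 for each unit, where pb is the price buyers pay.
Supply in terms of pb becomes qs = -330 + 7(pb + 43) = -29 + 7pb. Setting this equal to demand: 555.8 - 1.6pb = -29 + 7pb, so pb = 68.
Sellers receive ps = 68 + 43 = 111; q' = 555.8 − 1.6·68 = 447.
The subsidy expands output by 447 − 391 = 56 past the efficient level; on those units the gap between marginal cost and willingness to pay runs from 0 up to 43.
DWL = ½ × 43 × 56 = 1204.

Deadweight loss = 1204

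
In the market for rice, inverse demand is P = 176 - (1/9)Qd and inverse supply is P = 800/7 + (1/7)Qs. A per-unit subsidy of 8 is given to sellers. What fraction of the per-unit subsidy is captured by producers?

Pre-subsidy: 176 - (1/9)Q = 800/7 + (1/7)Q gives Q* = 243 and P* = 149.
With the subsidy, sellers receive Ps = Pb + 8 for each unit, where Pb is the price buyers pay.
On the curves, Pb = 176 - (1/9)Q and Ps = 800/7 + (1/7)Q; the wedge Ps − Pb = 8 gives 800/7 + (1/7)Q − (176 - (1/9)Q) = 8, so Q' = 274.5.
Then Pb = 176 − (1/9)·274.5 = 145.5 and Ps = 800/7 + (1/7)·274.5 = 153.5.
Buyers' price falls by P* − Pb = 149 − 145.5 = 3.5; sellers' price rises by Ps − P* = 153.5 − 149 = 4.5.
So producers capture 4.5/8 = 0.5625 of each unit of subsidy.

Producer share = 0.5625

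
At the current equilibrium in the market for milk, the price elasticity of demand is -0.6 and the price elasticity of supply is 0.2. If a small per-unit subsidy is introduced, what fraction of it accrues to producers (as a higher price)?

Producer share = 0.75

For a small subsidy around the equilibrium, the benefit split depends on the relative slopes, which at a point are proportional to the elasticities.
Buyer share = εs/(εs + |εd|) = 0.2/(0.2 + 0.6) = 0.25; seller share = |εd|/(εs + |εd|) = 0.75.
So producers capture 0.75 of the subsidy.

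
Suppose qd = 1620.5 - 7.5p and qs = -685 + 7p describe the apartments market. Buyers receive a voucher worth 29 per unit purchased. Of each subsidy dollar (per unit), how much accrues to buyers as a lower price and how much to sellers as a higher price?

Pre-subsidy: 1620.5 - 7.5p = -685 + 7p gives p* = 159, q* = 428.
With the rebate, buyers effectively pay pb = ps − 29, where ps is the price sellers receive.
Demand in terms of ps becomes qd = 1620.5 − 7.5(ps − 29) = 1838 - 7.5ps. Setting this equal to supply: 1838 - 7.5ps = -685 + 7ps, so ps = 174.
Buyers pay pb = 174 − 29 = 145; q' = -685 + 7·174 = 533.
Buyers' price falls by p* − pb = 159 − 145 = 14; sellers' price rises by ps − p* = 174 − 159 = 15.

Buyers gain 14 per unit; sellers gain 15 per unit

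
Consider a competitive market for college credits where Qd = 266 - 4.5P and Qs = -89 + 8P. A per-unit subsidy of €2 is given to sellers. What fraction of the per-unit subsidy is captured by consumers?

Pre-subsidy: 266 - 4.5P = -89 + 8P gives P* = 28.4, Q* = 138.2.
With the subsidy, sellers receive Ps = Pb + 2 for each unit, where Pb is the price buyers pay.
Supply in terms of Pb becomes Qs = -89 + 8(Pb + 2) = -73 + 8Pb. Setting this equal to demand: 266 - 4.5Pb = -73 + 8Pb, so Pb = 27.12.
Sellers receive Ps = 27.12 + 2 = 29.12; Q' = 266 − 4.5·27.12 = 143.96.
Buyers' price falls by P* − Pb = 28.4 − 27.12 = 1.28; sellers' price rises by Ps − P* = 29.12 − 28.4 = 0.72.
So consumers capture 1.28/2 = 0.64 of each unit of subsidy.

Consumer share = 0.64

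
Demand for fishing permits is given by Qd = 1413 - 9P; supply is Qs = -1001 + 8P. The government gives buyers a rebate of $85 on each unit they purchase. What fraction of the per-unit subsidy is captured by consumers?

Pre-subsidy: 1413 - 9P = -1001 + 8P gives P* = 142, Q* = 135.
With the rebate, buyers effectively pay Pb = Ps − 85, where Ps is the price sellers receive.
Demand in terms of Ps becomes Qd = 1413 − 9(Ps − 85) = 2178 - 9Ps. Setting this equal to supply: 2178 - 9Ps = -1001 + 8Ps, so Ps = 187.
Buyers pay Pb = 187 − 85 = 102; Q' = -1001 + 8·187 = 495.
Buyers' price falls by P* − Pb = 142 − 102 = 40; sellers' price rises by Ps − P* = 187 − 142 = 45.
So consumers capture 40/85 = 8/17 of each unit of subsidy.

Consumer share = 8/17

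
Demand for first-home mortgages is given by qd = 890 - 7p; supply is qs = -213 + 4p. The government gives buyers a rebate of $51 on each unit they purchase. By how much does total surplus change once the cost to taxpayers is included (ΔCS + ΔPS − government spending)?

Net change in total surplus = -36414/11

Pre-subsidy: 890 - 7p = -213 + 4p gives p* = 1103/11, q* = 2069/11.
With the rebate, buyers effectively pay pb = ps − 51, where ps is the price sellers receive.
Demand in terms of ps becomes qd = 890 − 7(ps − 51) = 1247 - 7ps. Setting this equal to supply: 1247 - 7ps = -213 + 4ps, so ps = 1460/11.
Buyers pay pb = 1460/11 − 51 = 899/11; q' = -213 + 4·(1460/11) = 3497/11.
ΔCS = ½(2069/11 + 3497/11)(1103/11 − 899/11) = 4692; ΔPS = ½(2069/11 + 3497/11)(1460/11 − 1103/11) = 8211.
Government spending = 51 × 3497/11 = 178347/11.
Net change = 4692 + 8211 − 178347/11 = -36414/11. The loss equals the DWL triangle ½·51·1428/11.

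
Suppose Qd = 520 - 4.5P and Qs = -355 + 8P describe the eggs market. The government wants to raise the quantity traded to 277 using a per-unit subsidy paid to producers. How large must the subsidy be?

At Q = 277, invert demand for the buyer price: Pb = (520 − 277)/4.5 = 54; invert supply for the seller price: Ps = (277 − (-355))/8 = 79.
The subsidy must fill the gap: s = Ps − Pb = 79 − 54 = 25.

Required subsidy s = 25 per unit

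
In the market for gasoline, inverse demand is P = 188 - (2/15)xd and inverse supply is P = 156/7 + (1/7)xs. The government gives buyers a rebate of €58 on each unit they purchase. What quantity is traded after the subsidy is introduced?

x' = 810

Pre-subsidy: 188 - (2/15)x = 156/7 + (1/7)x gives x* = 600 and P* = 108.
With the rebate, buyers effectively pay Pb = Ps − 58, where Ps is the price sellers receive.
On the curves, Pb = 188 - (2/15)x and Ps = 156/7 + (1/7)x; the wedge Ps − Pb = 58 gives 156/7 + (1/7)x − (188 - (2/15)x) = 58, so x' = 810.
Then Pb = 188 − (2/15)·810 = 80 and Ps = 156/7 + (1/7)·810 = 138.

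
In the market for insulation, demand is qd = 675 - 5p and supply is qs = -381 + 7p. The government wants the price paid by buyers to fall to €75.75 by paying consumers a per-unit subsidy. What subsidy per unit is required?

Required subsidy s = €21 per unit

At a buyer price of 75.75, quantity demanded is 675 − 5·75.75 = 296.25.
Sellers supply 296.25 only when they receive ps with -381 + 7·ps = 296.25, i.e. ps = 96.75.
s = ps − pb = 96.75 − 75.75 = 21.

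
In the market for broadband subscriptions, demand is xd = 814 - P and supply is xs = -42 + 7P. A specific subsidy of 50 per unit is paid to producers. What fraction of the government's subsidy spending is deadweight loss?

Pre-subsidy: 814 - P = -42 + 7P gives P* = 107, x* = 707.
With the subsidy, sellers receive Ps = Pb + 50 for each unit, where Pb is the price buyers pay.
Supply in terms of Pb becomes xs = -42 + 7(Pb + 50) = 308 + 7Pb. Setting this equal to demand: 814 - Pb = 308 + 7Pb, so Pb = 63.25.
Sellers receive Ps = 63.25 + 50 = 113.25; x' = 814 − 1·63.25 = 750.75.
ΔCS = ½(707 + 750.75)(107 − 63.25) = 31888.28125; ΔPS = ½(707 + 750.75)(113.25 − 107) = 4555.46875.
Government spending = 50 × 750.75 = 37537.5.
DWL = ½ × 50 × (750.75 − 707) = 1093.75; fraction = 1093.75 / 37537.5 = 25/858.

DWL / government spending = 25/858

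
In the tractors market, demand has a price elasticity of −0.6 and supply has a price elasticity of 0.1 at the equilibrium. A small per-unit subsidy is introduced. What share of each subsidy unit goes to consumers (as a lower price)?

Consumer share = 1/7

For a small subsidy around the equilibrium, the benefit split depends on the relative slopes, which at a point are proportional to the elasticities.
Buyer share = εs/(εs + |εd|) = 0.1/(0.1 + 0.6) = 1/7; seller share = |εd|/(εs + |εd|) = 6/7.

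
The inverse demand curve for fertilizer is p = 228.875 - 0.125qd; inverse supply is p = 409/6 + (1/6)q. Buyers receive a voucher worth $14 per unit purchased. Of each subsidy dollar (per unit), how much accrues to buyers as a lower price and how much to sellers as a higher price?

Buyers gain $6 per unit; sellers gain $8 per unit

Pre-subsidy: 228.875 - 0.125q = 409/6 + (1/6)q gives q* = 551 and p* = 160.
With the rebate, buyers effectively pay pb = ps − 14, where ps is the price sellers receive.
On the curves, pb = 228.875 - 0.125q and ps = 409/6 + (1/6)q; the wedge ps − pb = 14 gives 409/6 + (1/6)q − (228.875 - 0.125q) = 14, so q' = 599.
Then pb = 228.875 − 0.125·599 = 154 and ps = 409/6 + (1/6)·599 = 168.
Buyers' price falls by p* − pb = 160 − 154 = 6; sellers' price rises by ps − p* = 168 − 160 = 8.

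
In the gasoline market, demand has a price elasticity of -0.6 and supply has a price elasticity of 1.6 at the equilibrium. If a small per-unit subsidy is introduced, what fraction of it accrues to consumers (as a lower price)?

For a small subsidy around the equilibrium, the benefit split depends on the relative slopes, which at a point are proportional to the elasticities.
Buyer share = εs/(εs + |εd|) = 1.6/(1.6 + 0.6) = 8/11; seller share = |εd|/(εs + |εd|) = 3/11.

Consumer share = 8/11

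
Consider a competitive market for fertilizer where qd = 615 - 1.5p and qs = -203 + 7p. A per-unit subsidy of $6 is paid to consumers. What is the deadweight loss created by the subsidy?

Pre-subsidy: 615 - 1.5p = -203 + 7p gives p* = 1636/17, q* = 8001/17.
With the rebate, buyers effectively pay pb = ps − 6, where ps is the price sellers receive.
Demand in terms of ps becomes qd = 615 − 1.5(ps − 6) = 624 - 1.5ps. Setting this equal to supply: 624 - 1.5ps = -203 + 7ps, so ps = 1654/17.
Buyers pay pb = 1654/17 − 6 = 1552/17; q' = -203 + 7·(1654/17) = 8127/17.
The subsidy expands output by 8127/17 − 8001/17 = 126/17 past the efficient level; on those units the gap between marginal cost and willingness to pay runs from 0 up to 6.
DWL = ½ × 6 × 126/17 = 378/17.

Deadweight loss = 378/17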